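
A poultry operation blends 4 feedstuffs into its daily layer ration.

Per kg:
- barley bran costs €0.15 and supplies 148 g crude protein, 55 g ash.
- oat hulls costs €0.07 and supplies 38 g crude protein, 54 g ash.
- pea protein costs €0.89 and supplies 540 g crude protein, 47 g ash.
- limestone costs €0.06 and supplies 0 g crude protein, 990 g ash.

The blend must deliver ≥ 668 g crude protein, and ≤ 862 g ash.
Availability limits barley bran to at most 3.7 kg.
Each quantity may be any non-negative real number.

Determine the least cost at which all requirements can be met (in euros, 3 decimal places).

Treat it as an LP. Let x1 = kg of barley bran, x2 = kg of oat hulls, x3 = kg of pea protein, x4 = kg of limestone.
Minimise 0.15x1 + 0.07x2 + 0.89x3 + 0.06x4 subject to:
  148x1 + 38x2 + 540x3 ≥ 668   (crude protein)
  55x1 + 54x2 + 47x3 + 990x4 ≤ 862   (ash)
  x1 ≤ 3.7
  x1, x2, x3, x4 ≥ 0.
The minimum-cost mix takes nothing from oat hulls, limestone — only barley bran, pea protein. Binding constraints: crude protein and the barley bran cap.
That vertex is x1 = 3.7, x3 = 0.223.
Total cost: 0.15·3.7 + 0.89·0.223 = 0.75347.

€0.753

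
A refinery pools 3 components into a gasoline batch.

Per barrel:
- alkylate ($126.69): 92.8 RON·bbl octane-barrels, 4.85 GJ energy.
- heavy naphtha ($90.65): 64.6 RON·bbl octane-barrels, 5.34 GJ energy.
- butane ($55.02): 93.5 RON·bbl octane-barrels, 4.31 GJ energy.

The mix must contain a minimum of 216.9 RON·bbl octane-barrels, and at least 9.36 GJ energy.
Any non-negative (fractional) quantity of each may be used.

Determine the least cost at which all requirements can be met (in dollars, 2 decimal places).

$127.63

Let x1 = barrels of alkylate, x2 = barrels of heavy naphtha, x3 = barrels of butane.
Minimise 126.69x1 + 90.65x2 + 55.02x3 subject to:
  92.8x1 + 64.6x2 + 93.5x3 ≥ 216.9   (octane-barrels)
  4.85x1 + 5.34x2 + 4.31x3 ≥ 9.36   (energy)
  x1, x2, x3 ≥ 0.
The cheapest feasible vertex uses only butane; alkylate, heavy naphtha are not used. The octane-barrels requirement is met with equality.
Solving gives x3 = 2.31979.
Total cost: 55.02·2.31979 = 127.6348.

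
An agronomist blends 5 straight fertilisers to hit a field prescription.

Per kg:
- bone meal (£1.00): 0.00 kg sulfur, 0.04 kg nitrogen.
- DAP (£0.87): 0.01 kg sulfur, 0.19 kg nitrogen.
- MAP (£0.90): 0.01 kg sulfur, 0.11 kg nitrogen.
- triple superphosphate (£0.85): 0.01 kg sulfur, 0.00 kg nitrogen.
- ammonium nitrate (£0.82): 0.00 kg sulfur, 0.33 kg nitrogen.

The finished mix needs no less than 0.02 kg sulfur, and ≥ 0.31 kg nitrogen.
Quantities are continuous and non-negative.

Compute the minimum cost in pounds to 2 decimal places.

Treat it as an LP. Let x1 = kg of bone meal, x2 = kg of DAP, x3 = kg of MAP, x4 = kg of triple superphosphate, x5 = kg of ammonium nitrate.
Minimize 1x1 + 0.87x2 + 0.9x3 + 0.85x4 + 0.82x5 s.t.:
  0.01x2 + 0.01x3 + 0.01x4 ≥ 0.02   (sulfur)
  0.04x1 + 0.19x2 + 0.11x3 + 0.33x5 ≥ 0.31   (nitrogen)
  x1, x2, x3, x4, x5 ≥ 0.
The minimum-cost mix takes nothing from bone meal, MAP, ammonium nitrate — only DAP, triple superphosphate. There the sulfur and nitrogen constraints are tight.
So DAP = 1.632 kg, triple superphosphate = 0.3684 kg.
Total cost: 0.87·1.632 + 0.85·0.3684 = 1.7330.

£1.73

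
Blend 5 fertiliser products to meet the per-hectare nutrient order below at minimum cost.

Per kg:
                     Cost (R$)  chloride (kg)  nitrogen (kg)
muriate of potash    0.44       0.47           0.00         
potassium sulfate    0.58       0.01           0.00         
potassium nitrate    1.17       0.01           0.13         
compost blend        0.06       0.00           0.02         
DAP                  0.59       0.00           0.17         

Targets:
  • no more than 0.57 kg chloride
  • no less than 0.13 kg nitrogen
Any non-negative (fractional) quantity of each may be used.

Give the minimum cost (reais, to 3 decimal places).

Let x1 = kg of muriate of potash, x2 = kg of potassium sulfate, x3 = kg of potassium nitrate, x4 = kg of compost blend, x5 = kg of DAP.
Minimise 0.44x1 + 0.58x2 + 1.17x3 + 0.06x4 + 0.59x5 with:
  0.47x1 + 0.01x2 + 0.01x3 ≤ 0.57   (chloride)
  0.13x3 + 0.02x4 + 0.17x5 ≥ 0.13   (nitrogen)
  x1, x2, x3, x4, x5 ≥ 0.
The cheapest feasible vertex uses only compost blend; muriate of potash, potassium sulfate, potassium nitrate, DAP are not used. Binding constraint: nitrogen.
So compost blend = 6.5 kg.
Total cost: 0.06·6.5 = 0.39000.

R$0.390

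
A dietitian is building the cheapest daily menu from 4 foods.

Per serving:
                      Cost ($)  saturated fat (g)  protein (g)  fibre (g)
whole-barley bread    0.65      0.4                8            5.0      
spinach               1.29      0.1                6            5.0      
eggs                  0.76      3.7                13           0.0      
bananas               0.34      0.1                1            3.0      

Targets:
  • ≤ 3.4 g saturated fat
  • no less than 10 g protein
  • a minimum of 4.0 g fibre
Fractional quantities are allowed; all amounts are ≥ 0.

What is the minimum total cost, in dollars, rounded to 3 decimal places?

$0.730

This is a linear program. Let x1 = servings of whole-barley bread, x2 = servings of spinach, x3 = servings of eggs, x4 = servings of bananas.
Minimize 0.65x1 + 1.29x2 + 0.76x3 + 0.34x4 subject to:
  0.4x1 + 0.1x2 + 3.7x3 + 0.1x4 ≤ 3.4   (saturated fat)
  8x1 + 6x2 + 13x3 + 1x4 ≥ 10   (protein)
  5x1 + 5x2 + 3x4 ≥ 4   (fibre)
  x1, x2, x3, x4 ≥ 0.
The cheapest feasible vertex uses only whole-barley bread, eggs; spinach, bananas are not used. The protein and fibre requirements are met with equality.
So whole-barley bread = 0.8 servings, eggs = 0.2769 servings.
Hence cost = 0.65·0.8 + 0.76·0.2769 = $0.73044.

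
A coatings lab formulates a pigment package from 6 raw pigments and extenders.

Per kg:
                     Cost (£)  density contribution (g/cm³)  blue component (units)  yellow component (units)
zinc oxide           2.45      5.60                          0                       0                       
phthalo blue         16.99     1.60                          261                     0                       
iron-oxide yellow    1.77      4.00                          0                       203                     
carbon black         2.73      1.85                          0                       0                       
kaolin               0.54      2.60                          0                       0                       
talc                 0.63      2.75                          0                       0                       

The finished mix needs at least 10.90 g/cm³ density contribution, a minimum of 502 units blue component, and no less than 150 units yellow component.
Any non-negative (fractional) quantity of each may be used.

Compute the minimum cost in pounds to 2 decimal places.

This is a linear program. Let x1 = kg of zinc oxide, x2 = kg of phthalo blue, x3 = kg of iron-oxide yellow, x4 = kg of carbon black, x5 = kg of kaolin, x6 = kg of talc.
Minimise 2.45x1 + 16.99x2 + 1.77x3 + 2.73x4 + 0.54x5 + 0.63x6 with:
  5.6x1 + 1.6x2 + 4x3 + 1.85x4 + 2.6x5 + 2.75x6 ≥ 10.9   (density contribution)
  261x2 ≥ 502   (blue component)
  203x3 ≥ 150   (yellow component)
  x1, x2, x3, x4, x5, x6 ≥ 0.
The minimum-cost mix takes nothing from zinc oxide, carbon black, talc — only phthalo blue, iron-oxide yellow, kaolin. There the density contribution, blue component, yellow component constraints are tight.
Optimal quantities: phthalo blue = 1.9234 kg, iron-oxide yellow = 0.73892 kg, kaolin = 1.8719 kg.
Hence cost = 16.99·1.9234 + 1.77·0.73892 + 0.54·1.8719 = £34.9973.

£35.00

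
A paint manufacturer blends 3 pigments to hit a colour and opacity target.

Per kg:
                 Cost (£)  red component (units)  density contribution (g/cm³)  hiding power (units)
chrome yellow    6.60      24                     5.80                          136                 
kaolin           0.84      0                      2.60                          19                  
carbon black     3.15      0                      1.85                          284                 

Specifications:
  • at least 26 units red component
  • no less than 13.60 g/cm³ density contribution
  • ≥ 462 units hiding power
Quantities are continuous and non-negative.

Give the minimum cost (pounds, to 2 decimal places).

Let x1 = kg of chrome yellow, x2 = kg of kaolin, x3 = kg of carbon black.
min 6.6x1 + 0.84x2 + 3.15x3 s.t.:
  24x1 ≥ 26   (red component)
  5.8x1 + 2.6x2 + 1.85x3 ≥ 13.6   (density contribution)
  136x1 + 19x2 + 284x3 ≥ 462   (hiding power)
  x1, x2, x3 ≥ 0.
The optimal mix uses every input. The red component, density contribution, hiding power requirements are met with equality.
So chrome yellow = 1.083 kg, kaolin = 2.127 kg, carbon black = 0.9657 kg.
Cost = 6.6·1.083 + 0.84·2.127 + 3.15·0.9657 = 11.9764.

£11.98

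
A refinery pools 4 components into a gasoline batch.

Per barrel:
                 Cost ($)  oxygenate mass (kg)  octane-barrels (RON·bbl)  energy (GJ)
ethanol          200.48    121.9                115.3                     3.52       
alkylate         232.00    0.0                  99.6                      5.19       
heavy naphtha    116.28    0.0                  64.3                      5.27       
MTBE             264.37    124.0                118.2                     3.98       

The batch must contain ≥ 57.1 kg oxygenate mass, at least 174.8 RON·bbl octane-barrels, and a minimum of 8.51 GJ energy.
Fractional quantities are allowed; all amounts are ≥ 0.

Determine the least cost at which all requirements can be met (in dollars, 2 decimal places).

Treat it as an LP. Let x1 = barrels of ethanol, x2 = barrels of alkylate, x3 = barrels of heavy naphtha, x4 = barrels of MTBE.
Minimise 200.48x1 + 232x2 + 116.28x3 + 264.37x4 subject to:
  121.9x1 + 124x4 ≥ 57.1   (oxygenate mass)
  115.3x1 + 99.6x2 + 64.3x3 + 118.2x4 ≥ 174.8   (octane-barrels)
  3.52x1 + 5.19x2 + 5.27x3 + 3.98x4 ≥ 8.51   (energy)
  x1, x2, x3, x4 ≥ 0.
The cheapest feasible vertex uses only ethanol, heavy naphtha; alkylate, MTBE are not used. Binding constraints: octane-barrels and energy.
That vertex is x1 = 0.9809, x3 = 0.9596.
Objective = 200.48·0.9809 + 116.28·0.9596 = 308.2331.

$308.23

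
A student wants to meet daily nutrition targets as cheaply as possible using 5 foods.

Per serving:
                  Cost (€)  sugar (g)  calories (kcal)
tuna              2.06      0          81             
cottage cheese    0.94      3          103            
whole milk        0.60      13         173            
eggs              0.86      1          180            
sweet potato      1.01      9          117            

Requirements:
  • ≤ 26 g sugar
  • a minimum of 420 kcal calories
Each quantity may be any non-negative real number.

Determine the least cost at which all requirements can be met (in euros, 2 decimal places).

Let x1 = servings of tuna, x2 = servings of cottage cheese, x3 = servings of whole milk, x4 = servings of eggs, x5 = servings of sweet potato.
Minimize 2.06x1 + 0.94x2 + 0.6x3 + 0.86x4 + 1.01x5 s.t.:
  3x2 + 13x3 + 1x4 + 9x5 ≤ 26   (sugar)
  81x1 + 103x2 + 173x3 + 180x4 + 117x5 ≥ 420   (calories)
  x1, x2, x3, x4, x5 ≥ 0.
The cheapest feasible vertex uses only whole milk, eggs; tuna, cottage cheese, sweet potato are not used. The sugar and calories requirements are met with equality.
So whole milk = 1.966 servings, eggs = 0.4439 servings.
Total cost: 0.6·1.966 + 0.86·0.4439 = 1.5614.

€1.56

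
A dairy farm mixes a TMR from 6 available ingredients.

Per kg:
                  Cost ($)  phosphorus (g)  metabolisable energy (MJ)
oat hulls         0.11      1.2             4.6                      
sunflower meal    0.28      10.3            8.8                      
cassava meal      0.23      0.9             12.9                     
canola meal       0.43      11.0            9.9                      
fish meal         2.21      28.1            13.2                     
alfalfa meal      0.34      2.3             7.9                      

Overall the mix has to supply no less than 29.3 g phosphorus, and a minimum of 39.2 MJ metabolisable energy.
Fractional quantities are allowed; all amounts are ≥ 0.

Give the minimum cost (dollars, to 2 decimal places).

$1.04

Treat it as an LP. Let x1 = kg of oat hulls, x2 = kg of sunflower meal, x3 = kg of cassava meal, x4 = kg of canola meal, x5 = kg of fish meal, x6 = kg of alfalfa meal.
Minimise 0.11x1 + 0.28x2 + 0.23x3 + 0.43x4 + 2.21x5 + 0.34x6 with:
  1.2x1 + 10.3x2 + 0.9x3 + 11x4 + 28.1x5 + 2.3x6 ≥ 29.3   (phosphorus)
  4.6x1 + 8.8x2 + 12.9x3 + 9.9x4 + 13.2x5 + 7.9x6 ≥ 39.2   (metabolisable energy)
  x1, x2, x3, x4, x5, x6 ≥ 0.
At the optimum only sunflower meal, cassava meal are positive (oat hulls, canola meal, fish meal, alfalfa meal = 0). Binding constraints: phosphorus and metabolisable energy.
Solving gives x2 = 2.743, x3 = 1.168.
Cost = 0.28·2.743 + 0.23·1.168 = 1.0367.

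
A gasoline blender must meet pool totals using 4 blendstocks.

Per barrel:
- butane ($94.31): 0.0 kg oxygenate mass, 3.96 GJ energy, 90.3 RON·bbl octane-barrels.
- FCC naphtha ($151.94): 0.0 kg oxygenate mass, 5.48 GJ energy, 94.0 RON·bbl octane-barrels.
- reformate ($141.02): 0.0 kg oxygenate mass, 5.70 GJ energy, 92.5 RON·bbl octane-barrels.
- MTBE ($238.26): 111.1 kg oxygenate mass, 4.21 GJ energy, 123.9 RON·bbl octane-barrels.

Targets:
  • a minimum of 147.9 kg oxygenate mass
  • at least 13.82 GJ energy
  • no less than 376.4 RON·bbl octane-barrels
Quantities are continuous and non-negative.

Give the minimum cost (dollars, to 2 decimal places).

$538.03

Let x1 = barrels of butane, x2 = barrels of FCC naphtha, x3 = barrels of reformate, x4 = barrels of MTBE.
Minimise 94.31x1 + 151.94x2 + 141.02x3 + 238.26x4 with:
  111.1x4 ≥ 147.9   (oxygenate mass)
  3.96x1 + 5.48x2 + 5.7x3 + 4.21x4 ≥ 13.82   (energy)
  90.3x1 + 94x2 + 92.5x3 + 123.9x4 ≥ 376.4   (octane-barrels)
  x1, x2, x3, x4 ≥ 0.
The optimal basis is {butane, MTBE}; FCC naphtha, reformate drop out. The oxygenate mass and octane-barrels requirements are met with equality.
So butane = 2.3418 barrels, MTBE = 1.3312 barrels.
Total cost: 94.31·2.3418 + 238.26·1.3312 = 538.0269.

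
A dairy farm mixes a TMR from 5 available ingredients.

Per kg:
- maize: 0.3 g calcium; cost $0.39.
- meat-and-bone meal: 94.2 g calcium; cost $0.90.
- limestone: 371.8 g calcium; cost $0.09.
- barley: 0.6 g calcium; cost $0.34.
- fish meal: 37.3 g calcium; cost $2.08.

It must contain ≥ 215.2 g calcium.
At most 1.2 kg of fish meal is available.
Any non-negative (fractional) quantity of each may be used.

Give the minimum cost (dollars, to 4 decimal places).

Set it up as a linear program. Let x1 = kg of maize, x2 = kg of meat-and-bone meal, x3 = kg of limestone, x4 = kg of barley, x5 = kg of fish meal.
Minimize 0.39x1 + 0.9x2 + 0.09x3 + 0.34x4 + 2.08x5 s.t.:
  0.3x1 + 94.2x2 + 371.8x3 + 0.6x4 + 37.3x5 ≥ 215.2   (calcium)
  x5 ≤ 1.2
  x1, x2, x3, x4, x5 ≥ 0.
The minimum-cost mix takes nothing from maize, meat-and-bone meal, barley, fish meal — only limestone. The calcium requirement is met with equality.
Solving gives x3 = 0.5788.
Hence cost = 0.09·0.5788 = $0.052092.

$0.0521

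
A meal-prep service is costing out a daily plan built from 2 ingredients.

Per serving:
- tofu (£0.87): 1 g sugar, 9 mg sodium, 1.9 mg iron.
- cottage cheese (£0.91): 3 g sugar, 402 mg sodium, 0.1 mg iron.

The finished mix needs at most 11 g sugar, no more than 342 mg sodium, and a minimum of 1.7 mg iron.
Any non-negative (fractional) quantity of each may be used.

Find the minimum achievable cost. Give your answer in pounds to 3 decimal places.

This is a linear program. Let x1 = servings of tofu, x2 = servings of cottage cheese.
Minimize 0.87x1 + 0.91x2 subject to:
  1x1 + 3x2 ≤ 11   (sugar)
  9x1 + 402x2 ≤ 342   (sodium)
  1.9x1 + 0.1x2 ≥ 1.7   (iron)
  x1, x2 ≥ 0.
The minimum-cost mix takes nothing from cottage cheese — only tofu. The iron requirement is met with equality.
Optimal quantities: tofu = 0.8947 servings.
Objective = 0.87·0.8947 = 0.77839.

£0.778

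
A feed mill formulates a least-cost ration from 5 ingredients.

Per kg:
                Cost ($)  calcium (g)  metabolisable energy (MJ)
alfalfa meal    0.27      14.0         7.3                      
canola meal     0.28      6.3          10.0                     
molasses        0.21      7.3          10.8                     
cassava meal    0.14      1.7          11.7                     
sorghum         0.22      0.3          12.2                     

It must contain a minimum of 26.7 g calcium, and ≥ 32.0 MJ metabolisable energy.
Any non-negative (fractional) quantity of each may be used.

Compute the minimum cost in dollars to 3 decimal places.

$0.694

Let x1 = kg of alfalfa meal, x2 = kg of canola meal, x3 = kg of molasses, x4 = kg of cassava meal, x5 = kg of sorghum.
Minimise 0.27x1 + 0.28x2 + 0.21x3 + 0.14x4 + 0.22x5 subject to:
  14x1 + 6.3x2 + 7.3x3 + 1.7x4 + 0.3x5 ≥ 26.7   (calcium)
  7.3x1 + 10x2 + 10.8x3 + 11.7x4 + 12.2x5 ≥ 32   (metabolisable energy)
  x1, x2, x3, x4, x5 ≥ 0.
The optimal basis is {alfalfa meal, molasses}; canola meal, cassava meal, sorghum drop out. The calcium and metabolisable energy requirements are met with equality.
So alfalfa meal = 0.5593 kg, molasses = 2.585 kg.
Objective = 0.27·0.5593 + 0.21·2.585 = 0.69386.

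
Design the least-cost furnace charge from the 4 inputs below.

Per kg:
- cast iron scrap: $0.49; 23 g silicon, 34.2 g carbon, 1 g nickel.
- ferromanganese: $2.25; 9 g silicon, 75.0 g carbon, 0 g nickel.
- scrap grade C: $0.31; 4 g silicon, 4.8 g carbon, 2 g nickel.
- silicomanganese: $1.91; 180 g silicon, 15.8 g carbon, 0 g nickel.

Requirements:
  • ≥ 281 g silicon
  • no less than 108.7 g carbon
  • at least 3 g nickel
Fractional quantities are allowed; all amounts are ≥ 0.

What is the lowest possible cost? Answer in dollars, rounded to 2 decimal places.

Let x1 = kg of cast iron scrap, x2 = kg of ferromanganese, x3 = kg of scrap grade C, x4 = kg of silicomanganese.
Minimise 0.49x1 + 2.25x2 + 0.31x3 + 1.91x4 s.t.:
  23x1 + 9x2 + 4x3 + 180x4 ≥ 281   (silicon)
  34.2x1 + 75x2 + 4.8x3 + 15.8x4 ≥ 108.7   (carbon)
  1x1 + 2x3 ≥ 3   (nickel)
  x1, x2, x3, x4 ≥ 0.
At the optimum only cast iron scrap, scrap grade C, silicomanganese are positive (ferromanganese = 0). There the silicon, carbon, nickel constraints are tight.
Solving gives x1 = 2.582, x3 = 0.2088, x4 = 1.226.
Total cost: 0.49·2.582 + 0.31·0.2088 + 1.91·1.226 = 3.6716.

$3.67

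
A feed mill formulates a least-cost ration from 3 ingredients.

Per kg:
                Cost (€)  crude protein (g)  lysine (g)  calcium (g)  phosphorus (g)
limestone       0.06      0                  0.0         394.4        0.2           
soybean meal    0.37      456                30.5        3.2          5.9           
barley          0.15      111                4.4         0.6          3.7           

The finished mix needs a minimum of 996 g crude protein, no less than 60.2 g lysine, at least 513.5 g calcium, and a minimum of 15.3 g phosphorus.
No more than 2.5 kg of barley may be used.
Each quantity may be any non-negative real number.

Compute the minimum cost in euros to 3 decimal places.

€0.942

Set it up as a linear program. Let x1 = kg of limestone, x2 = kg of soybean meal, x3 = kg of barley.
Minimise 0.06x1 + 0.37x2 + 0.15x3 s.t.:
  456x2 + 111x3 ≥ 996   (crude protein)
  30.5x2 + 4.4x3 ≥ 60.2   (lysine)
  394.4x1 + 3.2x2 + 0.6x3 ≥ 513.5   (calcium)
  0.2x1 + 5.9x2 + 3.7x3 ≥ 15.3   (phosphorus)
  x3 ≤ 2.5
  x1, x2, x3 ≥ 0.
All 3 inputs are positive at the optimum. The crude protein, calcium, phosphorus requirements are met with equality.
Optimal quantities: limestone = 1.285 kg, soybean meal = 1.952 kg, barley = 0.9525 kg.
Hence cost = 0.06·1.285 + 0.37·1.952 + 0.15·0.9525 = €0.94222.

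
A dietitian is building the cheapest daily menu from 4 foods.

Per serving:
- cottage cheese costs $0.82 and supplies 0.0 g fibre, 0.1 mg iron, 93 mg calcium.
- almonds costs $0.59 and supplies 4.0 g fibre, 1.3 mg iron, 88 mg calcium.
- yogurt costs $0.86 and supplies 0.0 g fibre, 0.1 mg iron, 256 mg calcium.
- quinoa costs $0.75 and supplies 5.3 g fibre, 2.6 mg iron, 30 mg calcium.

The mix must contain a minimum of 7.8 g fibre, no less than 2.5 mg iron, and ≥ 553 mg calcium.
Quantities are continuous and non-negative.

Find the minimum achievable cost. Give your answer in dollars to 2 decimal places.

$2.43

Treat it as an LP. Let x1 = servings of cottage cheese, x2 = servings of almonds, x3 = servings of yogurt, x4 = servings of quinoa.
Minimise 0.82x1 + 0.59x2 + 0.86x3 + 0.75x4 with:
  4x2 + 5.3x4 ≥ 7.8   (fibre)
  0.1x1 + 1.3x2 + 0.1x3 + 2.6x4 ≥ 2.5   (iron)
  93x1 + 88x2 + 256x3 + 30x4 ≥ 553   (calcium)
  x1, x2, x3, x4 ≥ 0.
The optimal basis is {almonds, yogurt}; cottage cheese, quinoa drop out. The fibre and calcium requirements are met with equality.
Solving gives x2 = 1.95, x3 = 1.49.
Cost = 0.59·1.95 + 0.86·1.49 = 2.4319.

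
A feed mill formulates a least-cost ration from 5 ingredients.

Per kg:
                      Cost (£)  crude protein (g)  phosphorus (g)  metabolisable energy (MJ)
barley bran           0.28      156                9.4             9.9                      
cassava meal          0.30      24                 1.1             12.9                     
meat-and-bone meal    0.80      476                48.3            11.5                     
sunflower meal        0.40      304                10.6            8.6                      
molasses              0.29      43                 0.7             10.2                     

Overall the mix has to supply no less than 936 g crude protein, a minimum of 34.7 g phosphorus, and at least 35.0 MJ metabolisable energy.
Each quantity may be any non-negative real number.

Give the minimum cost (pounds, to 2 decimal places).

Let x1 = kg of barley bran, x2 = kg of cassava meal, x3 = kg of meat-and-bone meal, x4 = kg of sunflower meal, x5 = kg of molasses.
min 0.28x1 + 0.3x2 + 0.8x3 + 0.4x4 + 0.29x5 subject to:
  156x1 + 24x2 + 476x3 + 304x4 + 43x5 ≥ 936   (crude protein)
  9.4x1 + 1.1x2 + 48.3x3 + 10.6x4 + 0.7x5 ≥ 34.7   (phosphorus)
  9.9x1 + 12.9x2 + 11.5x3 + 8.6x4 + 10.2x5 ≥ 35   (metabolisable energy)
  x1, x2, x3, x4, x5 ≥ 0.
The optimal basis is {barley bran, sunflower meal}; cassava meal, meat-and-bone meal, molasses drop out. Binding constraints: crude protein and metabolisable energy.
That vertex is x1 = 1.553, x4 = 2.282.
Objective = 0.28·1.553 + 0.4·2.282 = 1.3476.

£1.35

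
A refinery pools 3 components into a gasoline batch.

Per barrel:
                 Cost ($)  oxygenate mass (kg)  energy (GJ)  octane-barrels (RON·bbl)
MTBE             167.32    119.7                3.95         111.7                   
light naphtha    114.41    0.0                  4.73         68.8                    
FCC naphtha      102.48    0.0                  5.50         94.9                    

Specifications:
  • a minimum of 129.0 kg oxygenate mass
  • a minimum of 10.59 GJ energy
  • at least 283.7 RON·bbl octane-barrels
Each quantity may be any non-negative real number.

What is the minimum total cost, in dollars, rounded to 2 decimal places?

Treat it as an LP. Let x1 = barrels of MTBE, x2 = barrels of light naphtha, x3 = barrels of FCC naphtha.
Minimize 167.32x1 + 114.41x2 + 102.48x3 s.t.:
  119.7x1 ≥ 129   (oxygenate mass)
  3.95x1 + 4.73x2 + 5.5x3 ≥ 10.59   (energy)
  111.7x1 + 68.8x2 + 94.9x3 ≥ 283.7   (octane-barrels)
  x1, x2, x3 ≥ 0.
The optimal basis is {MTBE, FCC naphtha}; light naphtha drops out. The oxygenate mass and octane-barrels requirements are met with equality.
That vertex is x1 = 1.0777, x3 = 1.721.
Hence cost = 167.32·1.0777 + 102.48·1.721 = $356.6888.

$356.69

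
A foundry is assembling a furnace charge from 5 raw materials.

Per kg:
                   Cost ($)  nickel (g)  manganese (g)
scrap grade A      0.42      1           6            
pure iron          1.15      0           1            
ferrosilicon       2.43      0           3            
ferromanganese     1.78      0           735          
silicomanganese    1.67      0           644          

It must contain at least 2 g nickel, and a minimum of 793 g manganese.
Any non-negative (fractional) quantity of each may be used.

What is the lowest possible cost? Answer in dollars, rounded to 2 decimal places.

Let x1 = kg of scrap grade A, x2 = kg of pure iron, x3 = kg of ferrosilicon, x4 = kg of ferromanganese, x5 = kg of silicomanganese.
Minimise 0.42x1 + 1.15x2 + 2.43x3 + 1.78x4 + 1.67x5 with:
  1x1 ≥ 2   (nickel)
  6x1 + 1x2 + 3x3 + 735x4 + 644x5 ≥ 793   (manganese)
  x1, x2, x3, x4, x5 ≥ 0.
At the optimum only scrap grade A, ferromanganese are positive (pure iron, ferrosilicon, silicomanganese = 0). There the nickel and manganese constraints are tight.
Solving gives x1 = 2, x4 = 1.063.
Cost = 0.42·2 + 1.78·1.063 = 2.7321.

$2.73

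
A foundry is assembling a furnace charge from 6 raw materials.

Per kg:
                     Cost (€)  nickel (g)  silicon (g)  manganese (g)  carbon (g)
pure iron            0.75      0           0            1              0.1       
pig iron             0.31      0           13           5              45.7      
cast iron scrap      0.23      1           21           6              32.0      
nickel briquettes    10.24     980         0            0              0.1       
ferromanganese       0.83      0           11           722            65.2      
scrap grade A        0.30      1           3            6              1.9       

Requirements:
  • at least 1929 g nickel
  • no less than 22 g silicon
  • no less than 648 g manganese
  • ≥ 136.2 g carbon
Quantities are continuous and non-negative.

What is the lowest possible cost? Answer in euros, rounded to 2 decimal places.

€21.42

Let x1 = kg of pure iron, x2 = kg of pig iron, x3 = kg of cast iron scrap, x4 = kg of nickel briquettes, x5 = kg of ferromanganese, x6 = kg of scrap grade A.
Minimise 0.75x1 + 0.31x2 + 0.23x3 + 10.24x4 + 0.83x5 + 0.3x6 subject to:
  1x3 + 980x4 + 1x6 ≥ 1929   (nickel)
  13x2 + 21x3 + 11x5 + 3x6 ≥ 22   (silicon)
  1x1 + 5x2 + 6x3 + 722x5 + 6x6 ≥ 648   (manganese)
  0.1x1 + 45.7x2 + 32x3 + 0.1x4 + 65.2x5 + 1.9x6 ≥ 136.2   (carbon)
  x1, x2, x3, x4, x5, x6 ≥ 0.
At the optimum only pig iron, nickel briquettes, ferromanganese are positive (pure iron, cast iron scrap, scrap grade A = 0). The nickel, manganese, carbon requirements are met with equality.
Solving gives x2 = 1.712, x4 = 1.968, x5 = 0.8856.
Cost = 0.31·1.712 + 10.24·1.968 + 0.83·0.8856 = 21.4181.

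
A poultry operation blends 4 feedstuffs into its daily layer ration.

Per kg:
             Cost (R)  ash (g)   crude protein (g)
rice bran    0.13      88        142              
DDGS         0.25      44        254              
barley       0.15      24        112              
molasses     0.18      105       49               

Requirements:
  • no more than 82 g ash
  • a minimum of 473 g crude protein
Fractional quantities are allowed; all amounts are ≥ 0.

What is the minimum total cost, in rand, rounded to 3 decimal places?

Let x1 = kg of rice bran, x2 = kg of DDGS, x3 = kg of barley, x4 = kg of molasses.
Minimise 0.13x1 + 0.25x2 + 0.15x3 + 0.18x4 s.t.:
  88x1 + 44x2 + 24x3 + 105x4 ≤ 82   (ash)
  142x1 + 254x2 + 112x3 + 49x4 ≥ 473   (crude protein)
  x1, x2, x3, x4 ≥ 0.
The cheapest feasible vertex uses only rice bran, DDGS; barley, molasses are not used. Binding constraints: ash and crude protein.
Solving gives x1 = 0.0009935, x2 = 1.862.
Cost = 0.13·0.0009935 + 0.25·1.862 = 0.46563.

R0.466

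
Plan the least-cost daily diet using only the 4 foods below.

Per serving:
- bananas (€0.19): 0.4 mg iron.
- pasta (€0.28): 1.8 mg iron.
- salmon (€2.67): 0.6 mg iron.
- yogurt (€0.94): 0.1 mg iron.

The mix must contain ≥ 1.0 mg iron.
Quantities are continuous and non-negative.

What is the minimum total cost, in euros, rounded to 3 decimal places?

€0.156

Treat it as an LP. Let x1 = servings of bananas, x2 = servings of pasta, x3 = servings of salmon, x4 = servings of yogurt.
Minimize 0.19x1 + 0.28x2 + 2.67x3 + 0.94x4 with:
  0.4x1 + 1.8x2 + 0.6x3 + 0.1x4 ≥ 1   (iron)
  x1, x2, x3, x4 ≥ 0.
The optimal basis is {pasta}; bananas, salmon, yogurt drop out. Binding constraint: iron.
Solving gives x2 = 0.5556.
Hence cost = 0.28·0.5556 = €0.15557.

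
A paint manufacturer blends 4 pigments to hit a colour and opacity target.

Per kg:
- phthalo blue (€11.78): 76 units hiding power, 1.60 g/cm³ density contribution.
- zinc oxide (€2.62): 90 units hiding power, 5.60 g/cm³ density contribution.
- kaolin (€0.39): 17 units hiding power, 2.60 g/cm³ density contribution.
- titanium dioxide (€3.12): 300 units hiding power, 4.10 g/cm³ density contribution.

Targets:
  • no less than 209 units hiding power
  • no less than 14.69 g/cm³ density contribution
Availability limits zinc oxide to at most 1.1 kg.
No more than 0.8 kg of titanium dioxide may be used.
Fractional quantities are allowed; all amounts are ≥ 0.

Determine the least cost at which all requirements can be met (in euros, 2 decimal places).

€3.24

Let x1 = kg of phthalo blue, x2 = kg of zinc oxide, x3 = kg of kaolin, x4 = kg of titanium dioxide.
Minimize 11.78x1 + 2.62x2 + 0.39x3 + 3.12x4 subject to:
  76x1 + 90x2 + 17x3 + 300x4 ≥ 209   (hiding power)
  1.6x1 + 5.6x2 + 2.6x3 + 4.1x4 ≥ 14.69   (density contribution)
  x2 ≤ 1.1
  x4 ≤ 0.8
  x1, x2, x3, x4 ≥ 0.
The optimal basis is {kaolin, titanium dioxide}; phthalo blue, zinc oxide drop out. There the hiding power and density contribution constraints are tight.
Optimal quantities: kaolin = 4.998 kg, titanium dioxide = 0.4134 kg.
Total cost: 0.39·4.998 + 3.12·0.4134 = 3.2390.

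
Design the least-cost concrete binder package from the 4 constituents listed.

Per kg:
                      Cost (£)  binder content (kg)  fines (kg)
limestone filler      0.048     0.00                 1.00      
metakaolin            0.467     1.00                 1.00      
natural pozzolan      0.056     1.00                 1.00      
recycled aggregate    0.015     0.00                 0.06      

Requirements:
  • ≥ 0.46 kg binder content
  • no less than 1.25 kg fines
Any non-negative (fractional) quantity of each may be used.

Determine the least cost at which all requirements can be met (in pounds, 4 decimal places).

£0.0637

This is a linear program. Let x1 = kg of limestone filler, x2 = kg of metakaolin, x3 = kg of natural pozzolan, x4 = kg of recycled aggregate.
min 0.048x1 + 0.467x2 + 0.056x3 + 0.015x4 s.t.:
  1x2 + 1x3 ≥ 0.46   (binder content)
  1x1 + 1x2 + 1x3 + 0.06x4 ≥ 1.25   (fines)
  x1, x2, x3, x4 ≥ 0.
The optimal basis is {limestone filler, natural pozzolan}; metakaolin, recycled aggregate drop out. There the binder content and fines constraints are tight.
So limestone filler = 0.79 kg, natural pozzolan = 0.46 kg.
Cost = 0.048·0.79 + 0.056·0.46 = 0.063680.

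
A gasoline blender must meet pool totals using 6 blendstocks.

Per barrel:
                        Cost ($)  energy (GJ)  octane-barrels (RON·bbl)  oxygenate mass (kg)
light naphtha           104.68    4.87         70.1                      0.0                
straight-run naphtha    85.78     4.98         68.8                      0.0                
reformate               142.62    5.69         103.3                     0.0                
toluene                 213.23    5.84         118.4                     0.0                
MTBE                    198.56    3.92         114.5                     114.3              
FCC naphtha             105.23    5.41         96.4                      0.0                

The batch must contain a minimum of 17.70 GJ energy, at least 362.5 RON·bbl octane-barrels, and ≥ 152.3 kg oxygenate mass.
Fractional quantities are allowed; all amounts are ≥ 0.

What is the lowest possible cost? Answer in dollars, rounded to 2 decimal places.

$500.37

This is a linear program. Let x1 = barrels of light naphtha, x2 = barrels of straight-run naphtha, x3 = barrels of reformate, x4 = barrels of toluene, x5 = barrels of MTBE, x6 = barrels of FCC naphtha.
Minimise 104.68x1 + 85.78x2 + 142.62x3 + 213.23x4 + 198.56x5 + 105.23x6 with:
  4.87x1 + 4.98x2 + 5.69x3 + 5.84x4 + 3.92x5 + 5.41x6 ≥ 17.7   (energy)
  70.1x1 + 68.8x2 + 103.3x3 + 118.4x4 + 114.5x5 + 96.4x6 ≥ 362.5   (octane-barrels)
  114.3x5 ≥ 152.3   (oxygenate mass)
  x1, x2, x3, x4, x5, x6 ≥ 0.
The optimal basis is {straight-run naphtha, MTBE, FCC naphtha}; light naphtha, reformate, toluene drop out. There the energy, octane-barrels, oxygenate mass constraints are tight.
Optimal quantities: straight-run naphtha = 0.621335 barrels, MTBE = 1.33246 barrels, FCC naphtha = 1.73429 barrels.
Cost = 85.78·0.621335 + 198.56·1.33246 + 105.23·1.73429 = 500.3707.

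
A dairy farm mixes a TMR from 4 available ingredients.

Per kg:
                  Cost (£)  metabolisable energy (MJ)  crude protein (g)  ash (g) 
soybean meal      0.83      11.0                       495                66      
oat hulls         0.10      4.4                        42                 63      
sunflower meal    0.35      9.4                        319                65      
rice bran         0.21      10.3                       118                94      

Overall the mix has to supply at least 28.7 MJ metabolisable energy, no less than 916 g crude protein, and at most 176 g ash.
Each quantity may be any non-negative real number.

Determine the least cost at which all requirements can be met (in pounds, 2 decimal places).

This is a linear program. Let x1 = kg of soybean meal, x2 = kg of oat hulls, x3 = kg of sunflower meal, x4 = kg of rice bran.
Minimize 0.83x1 + 0.1x2 + 0.35x3 + 0.21x4 s.t.:
  11x1 + 4.4x2 + 9.4x3 + 10.3x4 ≥ 28.7   (metabolisable energy)
  495x1 + 42x2 + 319x3 + 118x4 ≥ 916   (crude protein)
  66x1 + 63x2 + 65x3 + 94x4 ≤ 176   (ash)
  x1, x2, x3, x4 ≥ 0.
The cheapest feasible vertex uses only soybean meal, sunflower meal; oat hulls, rice bran are not used. The metabolisable energy and ash requirements are met with equality.
Optimal quantities: soybean meal = 2.232 kg, sunflower meal = 0.4419 kg.
Total cost: 0.83·2.232 + 0.35·0.4419 = 2.0072.

£2.01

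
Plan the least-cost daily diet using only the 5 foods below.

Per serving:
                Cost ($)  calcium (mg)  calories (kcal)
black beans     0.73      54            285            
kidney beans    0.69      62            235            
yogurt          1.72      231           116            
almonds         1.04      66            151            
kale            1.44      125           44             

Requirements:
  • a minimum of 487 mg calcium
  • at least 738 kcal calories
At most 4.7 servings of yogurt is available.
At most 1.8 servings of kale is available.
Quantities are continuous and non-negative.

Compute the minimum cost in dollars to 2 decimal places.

This is a linear program. Let x1 = servings of black beans, x2 = servings of kidney beans, x3 = servings of yogurt, x4 = servings of almonds, x5 = servings of kale.
min 0.73x1 + 0.69x2 + 1.72x3 + 1.04x4 + 1.44x5 with:
  54x1 + 62x2 + 231x3 + 66x4 + 125x5 ≥ 487   (calcium)
  285x1 + 235x2 + 116x3 + 151x4 + 44x5 ≥ 738   (calories)
  x3 ≤ 4.7
  x5 ≤ 1.8
  x1, x2, x3, x4, x5 ≥ 0.
At the optimum only kidney beans, yogurt are positive (black beans, almonds, kale = 0). There the calcium and calories constraints are tight.
That vertex is x2 = 2.42, x3 = 1.459.
Hence cost = 0.69·2.42 + 1.72·1.459 = $4.1793.

$4.18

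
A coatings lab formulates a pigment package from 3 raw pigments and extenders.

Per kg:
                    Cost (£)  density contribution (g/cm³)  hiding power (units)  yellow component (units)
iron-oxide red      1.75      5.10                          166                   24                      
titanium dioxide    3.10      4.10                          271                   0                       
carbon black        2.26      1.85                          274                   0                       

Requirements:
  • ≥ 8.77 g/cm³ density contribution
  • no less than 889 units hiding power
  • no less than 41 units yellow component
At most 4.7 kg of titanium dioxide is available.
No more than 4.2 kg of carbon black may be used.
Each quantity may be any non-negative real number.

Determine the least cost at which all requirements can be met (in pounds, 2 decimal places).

This is a linear program. Let x1 = kg of iron-oxide red, x2 = kg of titanium dioxide, x3 = kg of carbon black.
Minimise 1.75x1 + 3.1x2 + 2.26x3 s.t.:
  5.1x1 + 4.1x2 + 1.85x3 ≥ 8.77   (density contribution)
  166x1 + 271x2 + 274x3 ≥ 889   (hiding power)
  24x1 ≥ 41   (yellow component)
  x2 ≤ 4.7
  x3 ≤ 4.2
  x1, x2, x3 ≥ 0.
The cheapest feasible vertex uses only iron-oxide red, carbon black; titanium dioxide is not used. Binding constraints: hiding power and yellow component.
So iron-oxide red = 1.708 kg, carbon black = 2.21 kg.
Total cost: 1.75·1.708 + 2.26·2.21 = 7.9836.

£7.98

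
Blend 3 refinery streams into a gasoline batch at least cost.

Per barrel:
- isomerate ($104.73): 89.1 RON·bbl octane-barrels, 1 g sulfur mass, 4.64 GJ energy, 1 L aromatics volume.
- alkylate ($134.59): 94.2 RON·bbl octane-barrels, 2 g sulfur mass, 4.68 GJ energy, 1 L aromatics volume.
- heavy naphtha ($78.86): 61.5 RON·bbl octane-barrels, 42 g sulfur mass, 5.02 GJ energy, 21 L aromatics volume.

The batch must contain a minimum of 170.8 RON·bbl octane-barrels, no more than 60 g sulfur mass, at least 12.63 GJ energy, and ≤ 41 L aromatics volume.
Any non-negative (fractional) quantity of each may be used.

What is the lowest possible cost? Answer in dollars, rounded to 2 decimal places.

$236.85

Set it up as a linear program. Let x1 = barrels of isomerate, x2 = barrels of alkylate, x3 = barrels of heavy naphtha.
Minimise 104.73x1 + 134.59x2 + 78.86x3 subject to:
  89.1x1 + 94.2x2 + 61.5x3 ≥ 170.8   (octane-barrels)
  1x1 + 2x2 + 42x3 ≤ 60   (sulfur mass)
  4.64x1 + 4.68x2 + 5.02x3 ≥ 12.63   (energy)
  1x1 + 1x2 + 21x3 ≤ 41   (aromatics volume)
  x1, x2, x3 ≥ 0.
The optimal basis is {isomerate, heavy naphtha}; alkylate drops out. The sulfur mass and energy requirements are met with equality.
So isomerate = 1.2075 barrels, heavy naphtha = 1.3998 barrels.
Cost = 104.73·1.2075 + 78.86·1.3998 = 236.8497.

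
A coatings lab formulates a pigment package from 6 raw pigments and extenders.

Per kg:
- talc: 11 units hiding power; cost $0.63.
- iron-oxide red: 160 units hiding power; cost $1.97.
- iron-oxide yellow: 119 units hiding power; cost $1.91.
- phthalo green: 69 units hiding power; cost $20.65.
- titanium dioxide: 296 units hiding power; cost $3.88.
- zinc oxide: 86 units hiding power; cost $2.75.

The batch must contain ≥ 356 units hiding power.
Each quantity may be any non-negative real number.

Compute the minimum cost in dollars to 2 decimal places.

This is a linear program. Let x1 = kg of talc, x2 = kg of iron-oxide red, x3 = kg of iron-oxide yellow, x4 = kg of phthalo green, x5 = kg of titanium dioxide, x6 = kg of zinc oxide.
min 0.63x1 + 1.97x2 + 1.91x3 + 20.65x4 + 3.88x5 + 2.75x6 with:
  11x1 + 160x2 + 119x3 + 69x4 + 296x5 + 86x6 ≥ 356   (hiding power)
  x1, x2, x3, x4, x5, x6 ≥ 0.
The optimal basis is {iron-oxide red}; talc, iron-oxide yellow, phthalo green, titanium dioxide, zinc oxide drop out. There the hiding power constraint is tight.
That vertex is x2 = 2.225.
Cost = 1.97·2.225 = 4.3833.

$4.38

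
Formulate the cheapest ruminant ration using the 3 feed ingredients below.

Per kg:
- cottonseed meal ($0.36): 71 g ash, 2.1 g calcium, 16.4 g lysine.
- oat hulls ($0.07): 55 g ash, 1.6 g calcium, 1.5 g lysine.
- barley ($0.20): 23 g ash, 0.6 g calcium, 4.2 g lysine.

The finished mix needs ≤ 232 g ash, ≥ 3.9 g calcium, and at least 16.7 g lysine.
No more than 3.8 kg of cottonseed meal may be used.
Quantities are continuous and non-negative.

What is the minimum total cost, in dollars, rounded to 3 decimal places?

$0.413

Treat it as an LP. Let x1 = kg of cottonseed meal, x2 = kg of oat hulls, x3 = kg of barley.
Minimize 0.36x1 + 0.07x2 + 0.2x3 with:
  71x1 + 55x2 + 23x3 ≤ 232   (ash)
  2.1x1 + 1.6x2 + 0.6x3 ≥ 3.9   (calcium)
  16.4x1 + 1.5x2 + 4.2x3 ≥ 16.7   (lysine)
  x1 ≤ 3.8
  x1, x2, x3 ≥ 0.
At the optimum only cottonseed meal, oat hulls are positive (barley = 0). Binding constraints: calcium and lysine.
Solving gives x1 = 0.9039, x2 = 1.251.
Objective = 0.36·0.9039 + 0.07·1.251 = 0.41297.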